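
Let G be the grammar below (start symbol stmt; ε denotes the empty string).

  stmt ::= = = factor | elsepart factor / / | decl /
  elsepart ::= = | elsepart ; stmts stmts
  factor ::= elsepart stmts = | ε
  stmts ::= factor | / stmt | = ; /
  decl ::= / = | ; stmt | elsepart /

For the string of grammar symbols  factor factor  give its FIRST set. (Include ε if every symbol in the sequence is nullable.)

Add FIRST(factor)\{ε} = { = }; factor is nullable, continue.
Add FIRST(factor)\{ε} = { = }; factor is nullable, continue.
Every symbol is nullable, so include ε.

{ =, ε }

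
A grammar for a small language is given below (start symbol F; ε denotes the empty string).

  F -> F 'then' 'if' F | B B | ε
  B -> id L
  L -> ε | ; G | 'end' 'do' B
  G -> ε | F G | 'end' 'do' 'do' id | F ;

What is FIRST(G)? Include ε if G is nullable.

G -> ε contributes ε.
From G -> F G: F, G nullable, take FIRST(F) ∪ FIRST(G) = { 'end', 'then', ;, id }; also ε since the whole RHS is nullable.
G -> 'end' 'do' 'do' id contributes {'end'}.
From G -> F ;: F nullable, take FIRST(F) ∪ {;} = { 'then', ;, id }.
Union: FIRST(G) = { 'end', 'then', ;, id, ε }.

{ 'end', 'then', ;, id, ε }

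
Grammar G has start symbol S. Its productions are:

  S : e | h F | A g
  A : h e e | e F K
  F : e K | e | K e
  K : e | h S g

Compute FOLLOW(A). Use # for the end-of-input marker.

{ g }

In S : A g: add FIRST(g) = { g }.
Union: FOLLOW(A) = { g }.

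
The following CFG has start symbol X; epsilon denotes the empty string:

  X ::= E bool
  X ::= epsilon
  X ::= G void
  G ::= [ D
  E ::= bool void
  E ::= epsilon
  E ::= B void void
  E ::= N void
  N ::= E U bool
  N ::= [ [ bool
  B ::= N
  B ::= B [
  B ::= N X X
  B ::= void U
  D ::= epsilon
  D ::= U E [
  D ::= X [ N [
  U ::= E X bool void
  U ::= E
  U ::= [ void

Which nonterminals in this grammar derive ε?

{ D, E, U, X }

Directly nullable (have an epsilon-production): X, E, D.
U ::= E with every symbol nullable, so U is nullable.
No other nonterminal has a production whose RHS symbols are all nullable.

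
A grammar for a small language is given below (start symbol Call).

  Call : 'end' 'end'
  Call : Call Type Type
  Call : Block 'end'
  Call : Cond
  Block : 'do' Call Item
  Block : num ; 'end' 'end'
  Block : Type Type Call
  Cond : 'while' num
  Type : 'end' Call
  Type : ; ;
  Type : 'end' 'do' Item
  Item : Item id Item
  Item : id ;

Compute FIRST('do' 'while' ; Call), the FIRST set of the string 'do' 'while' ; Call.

{ 'do' }

'do' is a terminal; add {'do'} and stop.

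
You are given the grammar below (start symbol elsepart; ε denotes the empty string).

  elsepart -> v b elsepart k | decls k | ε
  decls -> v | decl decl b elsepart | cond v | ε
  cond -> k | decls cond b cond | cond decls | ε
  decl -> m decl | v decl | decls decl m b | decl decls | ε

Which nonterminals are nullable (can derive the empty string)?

Directly nullable (have an ε-production): elsepart, decls, cond, decl.

{ cond, decl, decls, elsepart }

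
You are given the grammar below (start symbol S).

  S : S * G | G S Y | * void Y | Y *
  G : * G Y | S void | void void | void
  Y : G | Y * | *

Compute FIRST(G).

G : * G Y contributes {*}.
From G : S void: add FIRST(S) = { *, void }.
G : void void contributes {void}.
G : void contributes {void}.
Union: FIRST(G) = { *, void }.

{ *, void }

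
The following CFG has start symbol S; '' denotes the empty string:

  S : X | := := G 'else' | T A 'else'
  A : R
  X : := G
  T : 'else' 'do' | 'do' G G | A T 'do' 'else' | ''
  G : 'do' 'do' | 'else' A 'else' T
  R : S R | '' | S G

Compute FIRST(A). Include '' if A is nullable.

{ 'do', 'else', :=, '' }

From A : R: add FIRST(R) = { 'do', 'else', :=, '' } (including '' since R is nullable).
Union: FIRST(A) = { 'do', 'else', :=, '' }.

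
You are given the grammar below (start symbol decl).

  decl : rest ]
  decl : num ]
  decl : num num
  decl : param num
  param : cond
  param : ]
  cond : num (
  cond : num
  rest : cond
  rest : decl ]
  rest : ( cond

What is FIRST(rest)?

From rest : cond: add FIRST(cond) = { num }.
From rest : decl ]: add FIRST(decl) = { (, ], num }.
rest : ( cond contributes {(}.
Union: FIRST(rest) = { (, ], num }.

{ (, ], num }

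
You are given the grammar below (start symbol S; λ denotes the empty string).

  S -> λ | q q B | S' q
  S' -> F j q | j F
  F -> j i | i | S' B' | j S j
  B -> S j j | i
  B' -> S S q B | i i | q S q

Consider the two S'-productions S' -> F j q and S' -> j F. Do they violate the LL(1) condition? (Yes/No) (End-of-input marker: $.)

Yes

FIRST(F j q) = { i, j } and FIRST(j F) = { j }.
Both contain j, so the two alternatives are not disjoint — LL(1) conflict.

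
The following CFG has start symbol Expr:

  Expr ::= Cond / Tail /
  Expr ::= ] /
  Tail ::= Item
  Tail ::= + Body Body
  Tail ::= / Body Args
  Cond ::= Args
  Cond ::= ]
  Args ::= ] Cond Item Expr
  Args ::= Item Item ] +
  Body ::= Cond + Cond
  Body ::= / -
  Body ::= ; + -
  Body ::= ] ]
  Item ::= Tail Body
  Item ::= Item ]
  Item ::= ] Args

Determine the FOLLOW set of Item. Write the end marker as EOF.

In Tail ::= Item: Item is at the end, add FOLLOW(Tail) = { +, /, ;, ] }.
In Args ::= ] Cond Item Expr: add FIRST(Expr) = { +, /, ] }.
In Args ::= Item Item ] +: add FIRST(Item ] +) = { +, /, ] }.
In Args ::= Item Item ] +: add FIRST(] +) = { ] }.
In Item ::= Item ]: add FIRST(]) = { ] }.
Union: FOLLOW(Item) = { +, /, ;, ] }.

{ +, /, ;, ] }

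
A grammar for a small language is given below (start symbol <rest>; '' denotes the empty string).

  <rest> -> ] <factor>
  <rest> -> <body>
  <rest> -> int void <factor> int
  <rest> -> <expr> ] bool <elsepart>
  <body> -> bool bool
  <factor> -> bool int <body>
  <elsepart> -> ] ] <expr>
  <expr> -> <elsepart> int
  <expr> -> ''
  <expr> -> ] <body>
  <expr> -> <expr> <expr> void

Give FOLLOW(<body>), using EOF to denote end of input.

{ EOF, ], int, void }

In <rest> -> <body>: <body> is at the end, add FOLLOW(<rest>) = { EOF }.
In <factor> -> bool int <body>: <body> is at the end, add FOLLOW(<factor>) = { EOF, int }.
In <expr> -> ] <body>: <body> is at the end, add FOLLOW(<expr>) = { EOF, ], int, void }.
Union: FOLLOW(<body>) = { EOF, ], int, void }.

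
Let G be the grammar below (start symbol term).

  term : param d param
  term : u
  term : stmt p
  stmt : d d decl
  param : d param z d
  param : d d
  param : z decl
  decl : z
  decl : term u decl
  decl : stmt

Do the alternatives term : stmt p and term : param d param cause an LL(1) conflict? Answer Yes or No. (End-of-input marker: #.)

Yes

FIRST(stmt p) = { d } and FIRST(param d param) = { d, z }.
Both contain d, so the two alternatives are not disjoint — LL(1) conflict.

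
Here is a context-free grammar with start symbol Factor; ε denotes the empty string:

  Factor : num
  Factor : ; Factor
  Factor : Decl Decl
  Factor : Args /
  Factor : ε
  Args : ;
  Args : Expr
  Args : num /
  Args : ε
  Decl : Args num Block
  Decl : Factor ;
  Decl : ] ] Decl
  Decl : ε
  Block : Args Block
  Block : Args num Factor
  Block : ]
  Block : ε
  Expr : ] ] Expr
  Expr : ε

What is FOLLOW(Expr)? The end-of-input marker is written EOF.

In Args : Expr: Expr is at the end, add FOLLOW(Args) = { EOF, /, ;, ], num }.
In Expr : ] ] Expr: Expr is at the end, add FOLLOW(Expr) = { EOF, /, ;, ], num }.
Union: FOLLOW(Expr) = { EOF, /, ;, ], num }.

{ EOF, /, ;, ], num }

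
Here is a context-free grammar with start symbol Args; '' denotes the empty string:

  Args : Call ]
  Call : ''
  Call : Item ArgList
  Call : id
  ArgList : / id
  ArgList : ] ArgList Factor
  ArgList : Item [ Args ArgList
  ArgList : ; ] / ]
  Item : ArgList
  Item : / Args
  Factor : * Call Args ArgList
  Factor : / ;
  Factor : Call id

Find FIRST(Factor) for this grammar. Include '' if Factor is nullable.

{ *, /, ;, ], id }

Factor : * Call Args ArgList contributes {*}.
Factor : / ; contributes {/}.
From Factor : Call id: Call nullable, take FIRST(Call) ∪ {id} = { /, ;, ], id }.
Union: FIRST(Factor) = { *, /, ;, ], id }.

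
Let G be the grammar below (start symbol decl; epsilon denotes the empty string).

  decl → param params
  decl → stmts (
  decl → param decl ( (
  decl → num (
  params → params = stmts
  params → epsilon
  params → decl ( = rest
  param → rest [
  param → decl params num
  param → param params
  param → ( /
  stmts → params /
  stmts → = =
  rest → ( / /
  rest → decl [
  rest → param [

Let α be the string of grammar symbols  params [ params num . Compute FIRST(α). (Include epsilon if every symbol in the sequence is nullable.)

Add FIRST(params)\{epsilon} = { (, /, =, num }; params is nullable, continue.
[ is a terminal; add {[} and stop.

{ (, /, =, [, num }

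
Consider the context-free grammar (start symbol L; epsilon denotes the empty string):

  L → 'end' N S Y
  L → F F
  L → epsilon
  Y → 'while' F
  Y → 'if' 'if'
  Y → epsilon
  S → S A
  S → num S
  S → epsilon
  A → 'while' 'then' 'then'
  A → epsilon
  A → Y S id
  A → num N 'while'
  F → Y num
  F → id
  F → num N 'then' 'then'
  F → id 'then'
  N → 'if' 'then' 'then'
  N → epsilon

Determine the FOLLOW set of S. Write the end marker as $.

{ $, 'if', 'while', id, num }

In L → 'end' N S Y: add FIRST(Y)\{epsilon} = { 'if', 'while' }.
  Since Y is nullable, also add FOLLOW(L) = { $ }.
In S → S A: add FIRST(A)\{epsilon} = { 'if', 'while', id, num }.
  Since A is nullable, also add FOLLOW(S) = { $, 'if', 'while', id, num }.
In S → num S: S is at the end, add FOLLOW(S) = { $, 'if', 'while', id, num }.
In A → Y S id: add FIRST(id) = { id }.
Union: FOLLOW(S) = { $, 'if', 'while', id, num }.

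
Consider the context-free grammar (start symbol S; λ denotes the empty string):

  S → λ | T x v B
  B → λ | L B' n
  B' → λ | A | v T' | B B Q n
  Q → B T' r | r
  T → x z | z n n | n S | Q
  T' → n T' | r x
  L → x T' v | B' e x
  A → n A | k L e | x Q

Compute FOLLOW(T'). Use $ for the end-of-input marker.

In B' → v T': T' is at the end, add FOLLOW(B') = { e, n }.
In Q → B T' r: add FIRST(r) = { r }.
In T' → n T': T' is at the end, add FOLLOW(T') = { e, n, r, v }.
In L → x T' v: add FIRST(v) = { v }.
Union: FOLLOW(T') = { e, n, r, v }.

{ e, n, r, v }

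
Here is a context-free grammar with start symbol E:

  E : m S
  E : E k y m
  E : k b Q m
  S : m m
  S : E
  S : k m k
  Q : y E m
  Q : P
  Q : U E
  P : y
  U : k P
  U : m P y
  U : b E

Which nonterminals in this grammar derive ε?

{ } (none)

No nonterminal has an empty production or an RHS whose symbols are all nullable.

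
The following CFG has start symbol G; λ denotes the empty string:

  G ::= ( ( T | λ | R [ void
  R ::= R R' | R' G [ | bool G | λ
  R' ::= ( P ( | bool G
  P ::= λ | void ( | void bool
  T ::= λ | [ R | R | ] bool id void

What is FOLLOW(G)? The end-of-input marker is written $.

{ $, (, [, bool }

G is the start symbol, so $ ∈ FOLLOW(G).
In R ::= R' G [: add FIRST([) = { [ }.
In R ::= bool G: G is at the end, add FOLLOW(R) = { $, (, [, bool }.
In R' ::= bool G: G is at the end, add FOLLOW(R') = { $, (, [, bool }.
Union: FOLLOW(G) = { $, (, [, bool }.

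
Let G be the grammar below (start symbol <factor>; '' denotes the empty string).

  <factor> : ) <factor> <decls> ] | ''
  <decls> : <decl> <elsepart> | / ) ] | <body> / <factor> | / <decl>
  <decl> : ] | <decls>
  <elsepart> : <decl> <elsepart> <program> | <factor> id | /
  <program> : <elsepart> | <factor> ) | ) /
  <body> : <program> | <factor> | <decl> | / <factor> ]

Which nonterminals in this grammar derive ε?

Directly nullable (have an ''-production): <factor>.
<body> : <factor> with every symbol nullable, so <body> is nullable.
No other nonterminal has a production whose RHS symbols are all nullable.

{ <body>, <factor> }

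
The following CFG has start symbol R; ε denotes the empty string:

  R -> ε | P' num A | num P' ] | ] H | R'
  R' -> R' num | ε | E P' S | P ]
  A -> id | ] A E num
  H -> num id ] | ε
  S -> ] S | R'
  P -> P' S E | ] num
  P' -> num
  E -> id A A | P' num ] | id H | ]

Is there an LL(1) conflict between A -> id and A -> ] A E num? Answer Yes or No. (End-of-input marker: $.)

No

FIRST(id) = { id } and FIRST(] A E num) = { ] }.
The FIRST sets are disjoint and neither alternative is nullable — no conflict.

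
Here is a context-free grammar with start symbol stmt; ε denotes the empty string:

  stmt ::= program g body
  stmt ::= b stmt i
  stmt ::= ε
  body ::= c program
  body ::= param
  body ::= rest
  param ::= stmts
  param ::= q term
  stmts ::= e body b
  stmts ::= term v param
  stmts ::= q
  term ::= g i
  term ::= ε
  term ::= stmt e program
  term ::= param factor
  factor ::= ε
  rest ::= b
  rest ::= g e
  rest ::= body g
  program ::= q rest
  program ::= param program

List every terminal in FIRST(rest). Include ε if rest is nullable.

rest ::= b contributes {b}.
rest ::= g e contributes {g}.
From rest ::= body g: add FIRST(body) = { b, c, e, g, q, v }.
Union: FIRST(rest) = { b, c, e, g, q, v }.

{ b, c, e, g, q, v }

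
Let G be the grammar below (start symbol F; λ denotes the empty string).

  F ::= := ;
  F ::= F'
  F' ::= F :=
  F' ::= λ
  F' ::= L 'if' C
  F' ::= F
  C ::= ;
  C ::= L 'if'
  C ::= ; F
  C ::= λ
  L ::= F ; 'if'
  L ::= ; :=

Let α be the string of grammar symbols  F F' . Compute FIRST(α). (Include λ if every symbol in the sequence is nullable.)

Add FIRST(F)\{λ} = { :=, ; }; F is nullable, continue.
Add FIRST(F')\{λ} = { :=, ; }; F' is nullable, continue.
Every symbol is nullable, so include λ.

{ :=, ;, λ }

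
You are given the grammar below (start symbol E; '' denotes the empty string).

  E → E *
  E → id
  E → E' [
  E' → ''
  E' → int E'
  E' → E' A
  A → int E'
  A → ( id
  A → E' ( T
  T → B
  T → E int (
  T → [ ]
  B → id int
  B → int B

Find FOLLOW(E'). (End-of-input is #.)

In E → E' [: add FIRST([) = { [ }.
In E' → int E': E' is at the end, add FOLLOW(E') = { (, [, int }.
In E' → E' A: add FIRST(A) = { (, int }.
In A → int E': E' is at the end, add FOLLOW(A) = { (, [, int }.
In A → E' ( T: add FIRST(( T) = { ( }.
Union: FOLLOW(E') = { (, [, int }.

{ (, [, int }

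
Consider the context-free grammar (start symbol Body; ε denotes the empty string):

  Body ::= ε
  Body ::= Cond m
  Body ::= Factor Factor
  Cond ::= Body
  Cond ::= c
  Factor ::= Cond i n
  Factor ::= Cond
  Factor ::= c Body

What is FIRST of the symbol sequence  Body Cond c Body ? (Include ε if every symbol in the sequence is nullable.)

Add FIRST(Body)\{ε} = { c, i, m }; Body is nullable, continue.
Add FIRST(Cond)\{ε} = { c, i, m }; Cond is nullable, continue.
c is a terminal; add {c} and stop.

{ c, i, m }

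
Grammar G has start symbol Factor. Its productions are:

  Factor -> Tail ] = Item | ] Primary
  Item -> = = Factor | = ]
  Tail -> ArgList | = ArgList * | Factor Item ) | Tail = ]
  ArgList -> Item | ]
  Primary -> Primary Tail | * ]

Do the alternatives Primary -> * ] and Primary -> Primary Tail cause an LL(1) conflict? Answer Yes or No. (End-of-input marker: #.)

FIRST(* ]) = { * } and FIRST(Primary Tail) = { * }.
Both contain *, so the two alternatives are not disjoint — LL(1) conflict.

Yes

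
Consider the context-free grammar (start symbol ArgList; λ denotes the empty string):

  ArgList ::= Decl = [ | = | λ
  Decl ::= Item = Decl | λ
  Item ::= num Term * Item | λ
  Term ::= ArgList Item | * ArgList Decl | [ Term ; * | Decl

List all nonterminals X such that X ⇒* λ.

Directly nullable (have an λ-production): ArgList, Decl, Item.
Term ::= ArgList Item with every symbol nullable, so Term is nullable.

{ ArgList, Decl, Item, Term }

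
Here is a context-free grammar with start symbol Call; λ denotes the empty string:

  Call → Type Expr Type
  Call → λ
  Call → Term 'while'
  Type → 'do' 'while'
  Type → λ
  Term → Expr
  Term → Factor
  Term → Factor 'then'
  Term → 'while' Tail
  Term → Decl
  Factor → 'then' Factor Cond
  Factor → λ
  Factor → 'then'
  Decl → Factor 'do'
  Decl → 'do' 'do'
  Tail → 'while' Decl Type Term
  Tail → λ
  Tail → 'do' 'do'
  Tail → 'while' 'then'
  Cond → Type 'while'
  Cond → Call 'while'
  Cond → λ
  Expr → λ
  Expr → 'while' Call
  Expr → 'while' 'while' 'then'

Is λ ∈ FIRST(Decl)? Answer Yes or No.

No

Nullable nonterminals: Call, Cond, Expr, Factor, Tail, Term, Type.
No production of Decl has an RHS whose symbols are all nullable, so Decl is not nullable.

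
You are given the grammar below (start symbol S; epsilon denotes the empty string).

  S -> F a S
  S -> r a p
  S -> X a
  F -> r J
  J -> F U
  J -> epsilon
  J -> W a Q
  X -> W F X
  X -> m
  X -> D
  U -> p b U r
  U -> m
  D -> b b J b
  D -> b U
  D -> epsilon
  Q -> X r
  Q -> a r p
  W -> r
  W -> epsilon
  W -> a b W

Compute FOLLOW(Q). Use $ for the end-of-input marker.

In J -> W a Q: Q is at the end, add FOLLOW(J) = { a, b, m, p, r }.
Union: FOLLOW(Q) = { a, b, m, p, r }.

{ a, b, m, p, r }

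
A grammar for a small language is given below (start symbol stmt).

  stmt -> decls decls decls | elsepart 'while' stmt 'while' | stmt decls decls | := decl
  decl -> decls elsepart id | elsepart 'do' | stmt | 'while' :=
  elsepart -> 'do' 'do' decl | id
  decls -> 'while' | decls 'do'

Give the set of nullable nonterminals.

{ } (none)

No nonterminal has an empty production or an RHS whose symbols are all nullable.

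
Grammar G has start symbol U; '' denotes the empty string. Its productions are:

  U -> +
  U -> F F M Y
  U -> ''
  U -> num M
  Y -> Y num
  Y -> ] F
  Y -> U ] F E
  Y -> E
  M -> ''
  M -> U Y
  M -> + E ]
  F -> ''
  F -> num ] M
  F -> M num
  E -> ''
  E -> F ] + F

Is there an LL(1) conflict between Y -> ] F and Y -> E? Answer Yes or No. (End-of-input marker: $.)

FIRST(] F) = { ] } and FIRST(E) = { +, ], num, '' }.
Both contain ], so the two alternatives are not disjoint — LL(1) conflict.

Yes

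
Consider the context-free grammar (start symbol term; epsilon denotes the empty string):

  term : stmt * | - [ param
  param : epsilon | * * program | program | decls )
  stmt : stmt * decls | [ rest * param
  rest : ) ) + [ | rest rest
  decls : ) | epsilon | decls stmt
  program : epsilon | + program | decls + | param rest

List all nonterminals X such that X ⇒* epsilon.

{ decls, param, program }

Directly nullable (have an epsilon-production): param, decls, program.
No other nonterminal has a production whose RHS symbols are all nullable.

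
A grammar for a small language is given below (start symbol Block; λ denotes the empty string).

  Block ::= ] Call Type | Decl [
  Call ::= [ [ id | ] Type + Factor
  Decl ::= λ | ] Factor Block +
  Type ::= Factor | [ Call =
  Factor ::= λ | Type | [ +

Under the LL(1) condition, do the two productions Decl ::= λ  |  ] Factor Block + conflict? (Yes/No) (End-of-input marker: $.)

FIRST(λ) = { λ } and FIRST(] Factor Block +) = { ] }.
The first is nullable but FOLLOW(Decl) = { [ } is disjoint from FIRST of the second.

No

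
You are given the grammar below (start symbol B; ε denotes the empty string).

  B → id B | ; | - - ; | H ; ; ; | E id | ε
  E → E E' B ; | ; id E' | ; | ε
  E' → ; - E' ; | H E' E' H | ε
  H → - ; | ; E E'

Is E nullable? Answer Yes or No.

E has an ε-production, so E ⇒ ε.

Yes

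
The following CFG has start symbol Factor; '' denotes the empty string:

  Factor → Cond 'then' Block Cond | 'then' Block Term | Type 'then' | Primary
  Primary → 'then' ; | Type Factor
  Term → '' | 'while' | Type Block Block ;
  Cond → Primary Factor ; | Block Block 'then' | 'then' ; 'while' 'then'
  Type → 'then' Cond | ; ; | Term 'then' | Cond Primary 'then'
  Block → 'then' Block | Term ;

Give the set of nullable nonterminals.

Directly nullable (have an ''-production): Term.
No other nonterminal has a production whose RHS symbols are all nullable.

{ Term }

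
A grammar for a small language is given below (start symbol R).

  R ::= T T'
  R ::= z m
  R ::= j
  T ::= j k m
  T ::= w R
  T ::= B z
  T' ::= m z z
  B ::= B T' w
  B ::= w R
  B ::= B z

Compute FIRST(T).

T ::= j k m contributes {j}.
T ::= w R contributes {w}.
From T ::= B z: add FIRST(B) = { w }.
Union: FIRST(T) = { j, w }.

{ j, w }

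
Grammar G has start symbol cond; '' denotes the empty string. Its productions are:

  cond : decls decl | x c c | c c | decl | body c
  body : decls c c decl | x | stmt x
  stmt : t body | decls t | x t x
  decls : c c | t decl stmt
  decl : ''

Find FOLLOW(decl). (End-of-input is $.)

{ $, c, t, x }

In cond : decls decl: decl is at the end, add FOLLOW(cond) = { $ }.
In cond : decl: decl is at the end, add FOLLOW(cond) = { $ }.
In body : decls c c decl: decl is at the end, add FOLLOW(body) = { $, c, t, x }.
In decls : t decl stmt: add FIRST(stmt) = { c, t, x }.
Union: FOLLOW(decl) = { $, c, t, x }.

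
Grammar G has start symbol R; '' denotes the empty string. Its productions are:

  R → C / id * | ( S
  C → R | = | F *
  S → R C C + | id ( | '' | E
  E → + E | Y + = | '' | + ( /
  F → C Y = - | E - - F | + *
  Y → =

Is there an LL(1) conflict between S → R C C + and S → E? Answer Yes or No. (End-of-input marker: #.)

Yes

FIRST(R C C +) = { (, +, -, = } and FIRST(E) = { +, =, '' }.
Both contain +, so the two alternatives are not disjoint — LL(1) conflict.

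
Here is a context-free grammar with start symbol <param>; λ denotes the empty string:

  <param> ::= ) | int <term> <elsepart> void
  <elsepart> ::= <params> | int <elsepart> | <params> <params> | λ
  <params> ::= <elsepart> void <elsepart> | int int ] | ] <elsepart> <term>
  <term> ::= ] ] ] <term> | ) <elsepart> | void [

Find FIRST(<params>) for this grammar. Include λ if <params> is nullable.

{ ], int, void }

From <params> ::= <elsepart> void <elsepart>: <elsepart> nullable, take FIRST(<elsepart>) ∪ {void} = { ], int, void }.
<params> ::= int int ] contributes {int}.
<params> ::= ] <elsepart> <term> contributes {]}.
Union: FIRST(<params>) = { ], int, void }.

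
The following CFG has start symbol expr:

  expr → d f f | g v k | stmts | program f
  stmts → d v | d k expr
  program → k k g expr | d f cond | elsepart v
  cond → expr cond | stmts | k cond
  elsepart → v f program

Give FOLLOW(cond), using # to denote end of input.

{ f, v }

In program → d f cond: cond is at the end, add FOLLOW(program) = { f, v }.
In cond → expr cond: cond is at the end, add FOLLOW(cond) = { f, v }.
In cond → k cond: cond is at the end, add FOLLOW(cond) = { f, v }.
Union: FOLLOW(cond) = { f, v }.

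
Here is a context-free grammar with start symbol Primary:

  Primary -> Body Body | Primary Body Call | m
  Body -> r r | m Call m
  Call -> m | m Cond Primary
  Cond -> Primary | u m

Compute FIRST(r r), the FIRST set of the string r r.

r is a terminal; add {r} and stop.

{ r }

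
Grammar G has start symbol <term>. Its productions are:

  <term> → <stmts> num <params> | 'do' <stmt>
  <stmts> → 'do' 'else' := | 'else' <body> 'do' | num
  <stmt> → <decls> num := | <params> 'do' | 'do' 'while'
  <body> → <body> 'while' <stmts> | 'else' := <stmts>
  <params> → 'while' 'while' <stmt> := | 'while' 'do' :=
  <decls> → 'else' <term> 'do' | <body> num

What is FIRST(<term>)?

From <term> → <stmts> num <params>: add FIRST(<stmts>) = { 'do', 'else', num }.
<term> → 'do' <stmt> contributes {'do'}.
Union: FIRST(<term>) = { 'do', 'else', num }.

{ 'do', 'else', num }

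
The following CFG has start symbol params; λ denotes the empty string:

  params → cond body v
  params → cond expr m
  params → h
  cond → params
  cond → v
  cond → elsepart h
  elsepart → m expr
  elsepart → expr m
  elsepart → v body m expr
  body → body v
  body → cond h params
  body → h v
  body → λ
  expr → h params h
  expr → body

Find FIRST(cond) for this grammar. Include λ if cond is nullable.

{ h, m, v }

From cond → params: add FIRST(params) = { h, m, v }.
cond → v contributes {v}.
From cond → elsepart h: add FIRST(elsepart) = { h, m, v }.
Union: FIRST(cond) = { h, m, v }.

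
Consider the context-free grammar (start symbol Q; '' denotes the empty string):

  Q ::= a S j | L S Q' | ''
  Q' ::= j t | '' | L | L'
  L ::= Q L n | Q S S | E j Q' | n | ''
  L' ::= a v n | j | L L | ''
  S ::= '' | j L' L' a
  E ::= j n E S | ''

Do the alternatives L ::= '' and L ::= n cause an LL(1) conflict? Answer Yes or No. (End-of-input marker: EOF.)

Yes

FIRST('') = { '' } and FIRST(n) = { n }.
The first alternative is nullable and FOLLOW(L) = { EOF, a, j, n } shares n with FIRST of the second — conflict.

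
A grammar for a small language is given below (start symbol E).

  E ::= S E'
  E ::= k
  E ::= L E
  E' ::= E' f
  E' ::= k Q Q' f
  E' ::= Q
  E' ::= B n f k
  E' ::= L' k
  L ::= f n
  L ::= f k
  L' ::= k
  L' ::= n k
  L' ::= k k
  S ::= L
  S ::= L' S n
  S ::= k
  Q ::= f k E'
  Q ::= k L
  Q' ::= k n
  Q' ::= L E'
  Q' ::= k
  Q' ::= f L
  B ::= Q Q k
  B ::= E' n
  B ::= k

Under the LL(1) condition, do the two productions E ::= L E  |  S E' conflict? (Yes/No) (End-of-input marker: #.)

FIRST(L E) = { f } and FIRST(S E') = { f, k, n }.
Both contain f, so the two alternatives are not disjoint — LL(1) conflict.

Yes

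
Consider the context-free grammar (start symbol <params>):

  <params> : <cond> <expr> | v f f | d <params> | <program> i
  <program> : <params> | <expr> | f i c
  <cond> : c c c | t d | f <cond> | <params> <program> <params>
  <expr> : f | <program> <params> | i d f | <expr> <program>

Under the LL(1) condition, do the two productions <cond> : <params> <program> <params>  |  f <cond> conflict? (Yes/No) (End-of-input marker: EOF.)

Yes

FIRST(<params> <program> <params>) = { c, d, f, i, t, v } and FIRST(f <cond>) = { f }.
Both contain f, so the two alternatives are not disjoint — LL(1) conflict.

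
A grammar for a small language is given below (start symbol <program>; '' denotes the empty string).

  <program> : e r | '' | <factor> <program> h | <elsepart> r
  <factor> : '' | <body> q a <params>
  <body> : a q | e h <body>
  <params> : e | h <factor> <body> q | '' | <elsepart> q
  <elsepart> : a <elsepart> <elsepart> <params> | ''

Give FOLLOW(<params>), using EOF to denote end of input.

{ a, e, h, q, r }

In <factor> : <body> q a <params>: <params> is at the end, add FOLLOW(<factor>) = { a, e, h, r }.
In <elsepart> : a <elsepart> <elsepart> <params>: <params> is at the end, add FOLLOW(<elsepart>) = { a, e, h, q, r }.
Union: FOLLOW(<params>) = { a, e, h, q, r }.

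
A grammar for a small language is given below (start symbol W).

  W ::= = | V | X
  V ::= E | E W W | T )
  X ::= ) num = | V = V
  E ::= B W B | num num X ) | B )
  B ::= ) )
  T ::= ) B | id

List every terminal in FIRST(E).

{ ), num }

From E ::= B W B: add FIRST(B) = { ) }.
E ::= num num X ) contributes {num}.
From E ::= B ): add FIRST(B) = { ) }.
Union: FIRST(E) = { ), num }.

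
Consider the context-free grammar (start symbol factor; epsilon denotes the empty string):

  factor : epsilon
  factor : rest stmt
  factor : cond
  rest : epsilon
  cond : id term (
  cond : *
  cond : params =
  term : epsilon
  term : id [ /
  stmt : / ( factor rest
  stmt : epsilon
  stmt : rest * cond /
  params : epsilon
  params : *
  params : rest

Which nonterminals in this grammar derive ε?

Directly nullable (have an epsilon-production): factor, rest, term, stmt, params.
No other nonterminal has a production whose RHS symbols are all nullable.

{ factor, params, rest, stmt, term }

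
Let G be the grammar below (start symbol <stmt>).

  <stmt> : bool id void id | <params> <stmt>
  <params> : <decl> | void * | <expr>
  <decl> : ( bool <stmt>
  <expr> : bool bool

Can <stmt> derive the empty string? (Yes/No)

No nonterminal in this grammar is nullable.
No production of <stmt> has an RHS whose symbols are all nullable, so <stmt> is not nullable.

No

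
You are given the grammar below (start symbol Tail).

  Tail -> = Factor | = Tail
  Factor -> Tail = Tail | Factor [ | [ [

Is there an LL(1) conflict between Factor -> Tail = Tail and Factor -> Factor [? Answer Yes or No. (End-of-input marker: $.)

FIRST(Tail = Tail) = { = } and FIRST(Factor [) = { =, [ }.
Both contain =, so the two alternatives are not disjoint — LL(1) conflict.

Yes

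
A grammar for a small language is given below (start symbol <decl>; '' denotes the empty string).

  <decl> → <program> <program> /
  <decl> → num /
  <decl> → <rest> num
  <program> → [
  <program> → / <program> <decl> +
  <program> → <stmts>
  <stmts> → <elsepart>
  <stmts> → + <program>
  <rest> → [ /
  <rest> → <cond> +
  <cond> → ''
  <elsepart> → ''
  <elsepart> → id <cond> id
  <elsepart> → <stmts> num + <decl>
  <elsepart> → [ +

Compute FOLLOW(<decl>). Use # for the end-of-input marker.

{ #, +, /, [, id, num }

<decl> is the start symbol, so # ∈ FOLLOW(<decl>).
In <program> → / <program> <decl> +: add FIRST(+) = { + }.
In <elsepart> → <stmts> num + <decl>: <decl> is at the end, add FOLLOW(<elsepart>) = { +, /, [, id, num }.
Union: FOLLOW(<decl>) = { #, +, /, [, id, num }.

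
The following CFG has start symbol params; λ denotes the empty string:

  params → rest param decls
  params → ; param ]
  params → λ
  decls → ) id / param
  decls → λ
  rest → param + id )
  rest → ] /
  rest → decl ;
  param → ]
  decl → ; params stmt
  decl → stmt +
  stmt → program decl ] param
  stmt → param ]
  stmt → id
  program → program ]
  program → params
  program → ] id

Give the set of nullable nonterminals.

{ decls, params, program }

Directly nullable (have an λ-production): params, decls.
program → params with every symbol nullable, so program is nullable.
No other nonterminal has a production whose RHS symbols are all nullable.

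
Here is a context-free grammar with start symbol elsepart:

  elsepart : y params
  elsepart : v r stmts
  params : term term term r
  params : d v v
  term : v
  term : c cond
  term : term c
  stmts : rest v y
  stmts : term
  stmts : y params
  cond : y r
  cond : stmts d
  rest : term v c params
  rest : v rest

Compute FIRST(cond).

cond : y r contributes {y}.
From cond : stmts d: add FIRST(stmts) = { c, v, y }.
Union: FIRST(cond) = { c, v, y }.

{ c, v, y }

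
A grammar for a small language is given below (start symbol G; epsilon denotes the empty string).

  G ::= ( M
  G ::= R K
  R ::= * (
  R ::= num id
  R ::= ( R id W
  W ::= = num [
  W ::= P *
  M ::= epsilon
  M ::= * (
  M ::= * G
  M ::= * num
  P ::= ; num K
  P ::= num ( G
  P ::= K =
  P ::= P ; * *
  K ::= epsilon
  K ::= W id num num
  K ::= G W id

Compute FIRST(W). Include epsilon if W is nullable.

{ (, *, ;, =, num }

W ::= = num [ contributes {=}.
From W ::= P *: add FIRST(P) = { (, *, ;, =, num }.
Union: FIRST(W) = { (, *, ;, =, num }.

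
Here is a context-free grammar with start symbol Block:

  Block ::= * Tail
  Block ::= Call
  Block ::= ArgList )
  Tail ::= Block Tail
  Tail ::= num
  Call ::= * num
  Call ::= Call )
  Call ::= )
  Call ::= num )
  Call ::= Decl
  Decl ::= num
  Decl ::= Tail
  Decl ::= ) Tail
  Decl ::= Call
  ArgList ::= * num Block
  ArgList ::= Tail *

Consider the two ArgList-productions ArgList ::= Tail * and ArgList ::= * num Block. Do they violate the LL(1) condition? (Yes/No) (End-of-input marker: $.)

Yes

FIRST(Tail *) = { ), *, num } and FIRST(* num Block) = { * }.
Both contain *, so the two alternatives are not disjoint — LL(1) conflict.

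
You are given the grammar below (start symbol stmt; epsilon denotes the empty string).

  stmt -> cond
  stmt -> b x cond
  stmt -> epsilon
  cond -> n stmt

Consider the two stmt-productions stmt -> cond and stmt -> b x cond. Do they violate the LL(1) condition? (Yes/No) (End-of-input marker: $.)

FIRST(cond) = { n } and FIRST(b x cond) = { b }.
The FIRST sets are disjoint and neither alternative is nullable — no conflict.

No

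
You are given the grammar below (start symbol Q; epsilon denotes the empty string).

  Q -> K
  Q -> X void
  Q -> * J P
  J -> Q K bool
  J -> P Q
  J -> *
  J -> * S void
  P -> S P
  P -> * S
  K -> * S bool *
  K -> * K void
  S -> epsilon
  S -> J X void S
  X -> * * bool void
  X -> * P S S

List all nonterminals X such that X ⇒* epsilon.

Directly nullable (have an epsilon-production): S.
No other nonterminal has a production whose RHS symbols are all nullable.

{ S }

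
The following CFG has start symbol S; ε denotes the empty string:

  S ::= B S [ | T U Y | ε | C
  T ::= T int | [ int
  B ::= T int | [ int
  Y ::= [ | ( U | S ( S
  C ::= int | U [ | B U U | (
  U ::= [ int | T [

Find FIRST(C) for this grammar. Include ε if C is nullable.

C ::= int contributes {int}.
From C ::= U [: add FIRST(U) = { [ }.
From C ::= B U U: add FIRST(B) = { [ }.
C ::= ( contributes {(}.
Union: FIRST(C) = { (, [, int }.

{ (, [, int }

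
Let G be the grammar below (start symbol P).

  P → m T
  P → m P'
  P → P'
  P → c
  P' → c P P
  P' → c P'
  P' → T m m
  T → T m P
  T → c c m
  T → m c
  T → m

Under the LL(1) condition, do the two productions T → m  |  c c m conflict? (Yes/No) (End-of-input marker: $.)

FIRST(m) = { m } and FIRST(c c m) = { c }.
The FIRST sets are disjoint and neither alternative is nullable — no conflict.

No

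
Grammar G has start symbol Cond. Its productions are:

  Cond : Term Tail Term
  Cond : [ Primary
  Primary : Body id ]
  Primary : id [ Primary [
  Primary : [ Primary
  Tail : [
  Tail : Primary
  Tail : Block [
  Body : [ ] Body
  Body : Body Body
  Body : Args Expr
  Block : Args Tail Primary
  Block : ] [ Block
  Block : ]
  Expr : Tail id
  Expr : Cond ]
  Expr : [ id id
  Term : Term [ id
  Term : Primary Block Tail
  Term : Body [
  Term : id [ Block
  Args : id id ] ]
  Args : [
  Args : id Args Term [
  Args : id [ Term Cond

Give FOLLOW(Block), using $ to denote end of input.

{ $, [, ], id }

In Tail : Block [: add FIRST([) = { [ }.
In Block : ] [ Block: Block is at the end, add FOLLOW(Block) = { $, [, ], id }.
In Term : Primary Block Tail: add FIRST(Tail) = { [, ], id }.
In Term : id [ Block: Block is at the end, add FOLLOW(Term) = { $, [, ], id }.
Union: FOLLOW(Block) = { $, [, ], id }.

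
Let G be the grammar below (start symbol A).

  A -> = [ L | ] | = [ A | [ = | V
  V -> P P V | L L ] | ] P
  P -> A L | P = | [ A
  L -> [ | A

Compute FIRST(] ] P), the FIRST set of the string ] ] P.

] is a terminal; add {]} and stop.

{ ] }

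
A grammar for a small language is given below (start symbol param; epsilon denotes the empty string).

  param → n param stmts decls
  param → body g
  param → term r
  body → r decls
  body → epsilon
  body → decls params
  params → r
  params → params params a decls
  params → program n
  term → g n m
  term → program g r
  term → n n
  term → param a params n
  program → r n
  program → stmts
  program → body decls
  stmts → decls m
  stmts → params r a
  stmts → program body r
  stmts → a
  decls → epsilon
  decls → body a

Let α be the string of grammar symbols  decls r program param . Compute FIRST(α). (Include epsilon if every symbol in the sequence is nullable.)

{ a, m, n, r }

Add FIRST(decls)\{epsilon} = { a, m, n, r }; decls is nullable, continue.
r is a terminal; add {r} and stop.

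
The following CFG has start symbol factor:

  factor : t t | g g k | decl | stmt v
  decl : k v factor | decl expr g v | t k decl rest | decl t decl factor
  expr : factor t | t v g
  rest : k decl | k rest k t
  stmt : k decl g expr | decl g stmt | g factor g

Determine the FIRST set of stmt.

stmt : k decl g expr contributes {k}.
From stmt : decl g stmt: add FIRST(decl) = { k, t }.
stmt : g factor g contributes {g}.
Union: FIRST(stmt) = { g, k, t }.

{ g, k, t }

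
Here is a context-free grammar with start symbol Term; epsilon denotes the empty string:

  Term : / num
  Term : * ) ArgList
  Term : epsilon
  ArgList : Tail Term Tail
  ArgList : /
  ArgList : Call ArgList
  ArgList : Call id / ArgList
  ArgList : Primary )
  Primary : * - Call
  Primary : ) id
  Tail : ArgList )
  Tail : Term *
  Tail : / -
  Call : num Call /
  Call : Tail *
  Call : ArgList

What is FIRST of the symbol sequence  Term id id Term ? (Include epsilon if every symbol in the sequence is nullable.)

{ *, /, id }

Add FIRST(Term)\{epsilon} = { *, / }; Term is nullable, continue.
id is a terminal; add {id} and stop.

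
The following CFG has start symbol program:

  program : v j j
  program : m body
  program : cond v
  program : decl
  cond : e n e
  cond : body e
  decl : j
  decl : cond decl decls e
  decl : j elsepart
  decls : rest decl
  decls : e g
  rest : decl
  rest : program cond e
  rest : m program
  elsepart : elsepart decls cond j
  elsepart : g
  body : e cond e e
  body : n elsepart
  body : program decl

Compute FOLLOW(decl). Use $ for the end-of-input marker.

{ $, e, j, m, n, v }

In program : decl: decl is at the end, add FOLLOW(program) = { $, e, j, m, n, v }.
In decl : cond decl decls e: add FIRST(decls e) = { e, j, m, n, v }.
In decls : rest decl: decl is at the end, add FOLLOW(decls) = { e, j, m, n, v }.
In rest : decl: decl is at the end, add FOLLOW(rest) = { e, j, m, n, v }.
In body : program decl: decl is at the end, add FOLLOW(body) = { $, e, j, m, n, v }.
Union: FOLLOW(decl) = { $, e, j, m, n, v }.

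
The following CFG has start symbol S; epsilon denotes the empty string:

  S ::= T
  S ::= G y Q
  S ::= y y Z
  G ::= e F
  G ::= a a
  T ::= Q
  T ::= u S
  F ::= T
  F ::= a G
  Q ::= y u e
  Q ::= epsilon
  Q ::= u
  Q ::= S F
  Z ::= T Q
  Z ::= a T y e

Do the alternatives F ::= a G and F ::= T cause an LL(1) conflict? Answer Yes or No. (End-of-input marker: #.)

Yes

FIRST(a G) = { a } and FIRST(T) = { a, e, u, y, epsilon }.
Both contain a, so the two alternatives are not disjoint — LL(1) conflict.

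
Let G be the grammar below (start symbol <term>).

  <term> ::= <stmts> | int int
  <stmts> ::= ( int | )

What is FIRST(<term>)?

{ (, ), int }

From <term> ::= <stmts>: add FIRST(<stmts>) = { (, ) }.
<term> ::= int int contributes {int}.
Union: FIRST(<term>) = { (, ), int }.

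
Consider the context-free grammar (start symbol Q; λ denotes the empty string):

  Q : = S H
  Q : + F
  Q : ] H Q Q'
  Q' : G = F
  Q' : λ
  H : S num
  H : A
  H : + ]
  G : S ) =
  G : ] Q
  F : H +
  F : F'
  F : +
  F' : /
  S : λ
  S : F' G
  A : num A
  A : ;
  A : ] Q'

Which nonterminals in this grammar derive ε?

{ Q', S }

Directly nullable (have an λ-production): Q', S.
No other nonterminal has a production whose RHS symbols are all nullable.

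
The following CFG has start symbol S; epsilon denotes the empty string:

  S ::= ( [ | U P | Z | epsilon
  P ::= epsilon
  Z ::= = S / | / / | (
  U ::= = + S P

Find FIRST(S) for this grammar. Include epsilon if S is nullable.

S ::= ( [ contributes {(}.
From S ::= U P: add FIRST(U) = { = }.
From S ::= Z: add FIRST(Z) = { (, /, = }.
S ::= epsilon contributes epsilon.
Union: FIRST(S) = { (, /, =, epsilon }.

{ (, /, =, epsilon }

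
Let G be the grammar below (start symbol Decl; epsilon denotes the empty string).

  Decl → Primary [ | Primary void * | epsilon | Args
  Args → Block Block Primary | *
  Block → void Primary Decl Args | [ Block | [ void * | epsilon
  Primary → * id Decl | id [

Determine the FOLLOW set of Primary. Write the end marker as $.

{ $, *, [, id, void }

In Decl → Primary [: add FIRST([) = { [ }.
In Decl → Primary void *: add FIRST(void *) = { void }.
In Args → Block Block Primary: Primary is at the end, add FOLLOW(Args) = { $, *, [, id, void }.
In Block → void Primary Decl Args: add FIRST(Decl Args) = { *, [, id, void }.
Union: FOLLOW(Primary) = { $, *, [, id, void }.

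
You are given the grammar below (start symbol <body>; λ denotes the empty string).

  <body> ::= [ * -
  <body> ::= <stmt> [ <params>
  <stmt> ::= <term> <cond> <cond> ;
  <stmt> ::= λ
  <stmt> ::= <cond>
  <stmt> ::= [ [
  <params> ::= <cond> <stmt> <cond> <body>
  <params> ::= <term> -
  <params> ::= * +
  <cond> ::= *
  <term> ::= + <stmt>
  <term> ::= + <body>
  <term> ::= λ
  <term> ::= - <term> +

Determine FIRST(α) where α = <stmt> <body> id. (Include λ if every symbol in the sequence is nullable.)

Add FIRST(<stmt>)\{λ} = { *, +, -, [ }; <stmt> is nullable, continue.
Add FIRST(<body>) = { *, +, -, [ }; <body> is not nullable, stop.

{ *, +, -, [ }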